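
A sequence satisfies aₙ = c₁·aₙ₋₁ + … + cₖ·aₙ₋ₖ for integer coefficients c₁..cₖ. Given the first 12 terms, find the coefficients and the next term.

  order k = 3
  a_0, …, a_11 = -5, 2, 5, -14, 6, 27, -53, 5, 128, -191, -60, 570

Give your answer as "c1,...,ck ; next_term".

-1,-2,1 ; -641

  a_3 = -1·5 + -2·2 + 1·-5 = -14
  a_4 = -1·-14 + -2·5 + 1·2 = 6
  a_5 = -1·6 + -2·-14 + 1·5 = 27
  a_6 = -1·27 + -2·6 + 1·-14 = -53
  a_7 = -1·-53 + -2·27 + 1·6 = 5
  a_8 = -1·5 + -2·-53 + 1·27 = 128
  a_9 = -1·128 + -2·5 + 1·-53 = -191
  a_10 = -1·-191 + -2·128 + 1·5 = -60
  a_11 = -1·-60 + -2·-191 + 1·128 = 570
  a_12 = -1·570 + -2·-60 + 1·-191 = -641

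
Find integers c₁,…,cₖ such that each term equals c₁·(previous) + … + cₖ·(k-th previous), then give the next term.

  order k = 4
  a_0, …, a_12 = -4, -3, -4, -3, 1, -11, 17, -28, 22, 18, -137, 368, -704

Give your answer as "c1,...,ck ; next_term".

-2,0,3,-1 ; 979

  a_4 = -2·-3 + 0·-4 + 3·-3 + -1·-4 = 1
  a_5 = -2·1 + 0·-3 + 3·-4 + -1·-3 = -11
  a_6 = -2·-11 + 0·1 + 3·-3 + -1·-4 = 17
  a_7 = -2·17 + 0·-11 + 3·1 + -1·-3 = -28
  a_8 = -2·-28 + 0·17 + 3·-11 + -1·1 = 22
  a_9 = -2·22 + 0·-28 + 3·17 + -1·-11 = 18
  a_10 = -2·18 + 0·22 + 3·-28 + -1·17 = -137
  a_11 = -2·-137 + 0·18 + 3·22 + -1·-28 = 368
  a_12 = -2·368 + 0·-137 + 3·18 + -1·22 = -704
  a_13 = -2·-704 + 0·368 + 3·-137 + -1·18 = 979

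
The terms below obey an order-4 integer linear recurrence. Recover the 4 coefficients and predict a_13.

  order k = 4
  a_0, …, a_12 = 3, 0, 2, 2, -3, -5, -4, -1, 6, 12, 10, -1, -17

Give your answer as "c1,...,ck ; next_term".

1,-1,0,-1 ; -28

  a_4 = 1·2 + -1·2 + 0·0 + -1·3 = -3
  a_5 = 1·-3 + -1·2 + 0·2 + -1·0 = -5
  a_6 = 1·-5 + -1·-3 + 0·2 + -1·2 = -4
  a_7 = 1·-4 + -1·-5 + 0·-3 + -1·2 = -1
  a_8 = 1·-1 + -1·-4 + 0·-5 + -1·-3 = 6
  a_9 = 1·6 + -1·-1 + 0·-4 + -1·-5 = 12
  a_10 = 1·12 + -1·6 + 0·-1 + -1·-4 = 10
  a_11 = 1·10 + -1·12 + 0·6 + -1·-1 = -1
  a_12 = 1·-1 + -1·10 + 0·12 + -1·6 = -17
  a_13 = 1·-17 + -1·-1 + 0·10 + -1·12 = -28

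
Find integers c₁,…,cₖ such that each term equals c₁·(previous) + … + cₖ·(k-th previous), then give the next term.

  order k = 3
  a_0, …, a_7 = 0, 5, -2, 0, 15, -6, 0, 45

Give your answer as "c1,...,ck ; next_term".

  a_3 = 0·-2 + 0·5 + 3·0 = 0
  a_4 = 0·0 + 0·-2 + 3·5 = 15
  a_5 = 0·15 + 0·0 + 3·-2 = -6
  a_6 = 0·-6 + 0·15 + 3·0 = 0
  a_7 = 0·0 + 0·-6 + 3·15 = 45
  a_8 = 0·45 + 0·0 + 3·-6 = -18

0,0,3 ; -18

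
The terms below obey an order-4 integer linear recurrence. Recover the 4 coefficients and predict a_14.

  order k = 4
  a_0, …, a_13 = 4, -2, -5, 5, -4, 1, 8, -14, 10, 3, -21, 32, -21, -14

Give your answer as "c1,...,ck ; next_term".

-1,-1,0,-1 ; 56

  a_4 = -1·5 + -1·-5 + 0·-2 + -1·4 = -4
  a_5 = -1·-4 + -1·5 + 0·-5 + -1·-2 = 1
  a_6 = -1·1 + -1·-4 + 0·5 + -1·-5 = 8
  a_7 = -1·8 + -1·1 + 0·-4 + -1·5 = -14
  a_8 = -1·-14 + -1·8 + 0·1 + -1·-4 = 10
  a_9 = -1·10 + -1·-14 + 0·8 + -1·1 = 3
  a_10 = -1·3 + -1·10 + 0·-14 + -1·8 = -21
  a_11 = -1·-21 + -1·3 + 0·10 + -1·-14 = 32
  a_12 = -1·32 + -1·-21 + 0·3 + -1·10 = -21
  a_13 = -1·-21 + -1·32 + 0·-21 + -1·3 = -14
  a_14 = -1·-14 + -1·-21 + 0·32 + -1·-21 = 56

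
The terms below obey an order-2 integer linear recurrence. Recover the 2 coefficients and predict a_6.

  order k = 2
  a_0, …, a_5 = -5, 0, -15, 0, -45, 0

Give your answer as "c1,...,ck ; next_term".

0,3 ; -135

  a_2 = 0·0 + 3·-5 = -15
  a_3 = 0·-15 + 3·0 = 0
  a_4 = 0·0 + 3·-15 = -45
  a_5 = 0·-45 + 3·0 = 0
  a_6 = 0·0 + 3·-45 = -135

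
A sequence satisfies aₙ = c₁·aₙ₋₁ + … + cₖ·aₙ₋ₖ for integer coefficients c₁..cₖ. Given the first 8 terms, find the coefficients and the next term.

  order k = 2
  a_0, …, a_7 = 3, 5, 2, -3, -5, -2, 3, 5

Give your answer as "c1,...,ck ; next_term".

1,-1 ; 2

  a_2 = 1·5 + -1·3 = 2
  a_3 = 1·2 + -1·5 = -3
  a_4 = 1·-3 + -1·2 = -5
  a_5 = 1·-5 + -1·-3 = -2
  a_6 = 1·-2 + -1·-5 = 3
  a_7 = 1·3 + -1·-2 = 5
  a_8 = 1·5 + -1·3 = 2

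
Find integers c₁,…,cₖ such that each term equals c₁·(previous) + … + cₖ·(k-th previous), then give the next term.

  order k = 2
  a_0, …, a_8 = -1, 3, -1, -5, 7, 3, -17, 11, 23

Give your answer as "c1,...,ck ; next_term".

  a_2 = -1·3 + -2·-1 = -1
  a_3 = -1·-1 + -2·3 = -5
  a_4 = -1·-5 + -2·-1 = 7
  a_5 = -1·7 + -2·-5 = 3
  a_6 = -1·3 + -2·7 = -17
  a_7 = -1·-17 + -2·3 = 11
  a_8 = -1·11 + -2·-17 = 23
  a_9 = -1·23 + -2·11 = -45

-1,-2 ; -45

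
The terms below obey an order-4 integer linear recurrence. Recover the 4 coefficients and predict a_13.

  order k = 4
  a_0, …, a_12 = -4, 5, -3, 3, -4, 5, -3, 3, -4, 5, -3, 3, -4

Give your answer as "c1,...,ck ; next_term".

  a_4 = 0·3 + 0·-3 + 0·5 + 1·-4 = -4
  a_5 = 0·-4 + 0·3 + 0·-3 + 1·5 = 5
  a_6 = 0·5 + 0·-4 + 0·3 + 1·-3 = -3
  a_7 = 0·-3 + 0·5 + 0·-4 + 1·3 = 3
  a_8 = 0·3 + 0·-3 + 0·5 + 1·-4 = -4
  a_9 = 0·-4 + 0·3 + 0·-3 + 1·5 = 5
  a_10 = 0·5 + 0·-4 + 0·3 + 1·-3 = -3
  a_11 = 0·-3 + 0·5 + 0·-4 + 1·3 = 3
  a_12 = 0·3 + 0·-3 + 0·5 + 1·-4 = -4
  a_13 = 0·-4 + 0·3 + 0·-3 + 1·5 = 5

0,0,0,1 ; 5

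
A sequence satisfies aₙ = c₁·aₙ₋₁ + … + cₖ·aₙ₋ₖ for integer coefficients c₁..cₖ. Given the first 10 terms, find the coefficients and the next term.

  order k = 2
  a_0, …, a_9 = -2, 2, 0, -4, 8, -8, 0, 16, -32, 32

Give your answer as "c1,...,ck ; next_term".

  a_2 = -2·2 + -2·-2 = 0
  a_3 = -2·0 + -2·2 = -4
  a_4 = -2·-4 + -2·0 = 8
  a_5 = -2·8 + -2·-4 = -8
  a_6 = -2·-8 + -2·8 = 0
  a_7 = -2·0 + -2·-8 = 16
  a_8 = -2·16 + -2·0 = -32
  a_9 = -2·-32 + -2·16 = 32
  a_10 = -2·32 + -2·-32 = 0

-2,-2 ; 0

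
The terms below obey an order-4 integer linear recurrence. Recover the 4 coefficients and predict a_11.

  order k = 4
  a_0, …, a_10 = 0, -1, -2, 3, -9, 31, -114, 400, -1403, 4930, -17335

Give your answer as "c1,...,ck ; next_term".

  a_4 = -3·3 + 1·-2 + -2·-1 + 3·0 = -9
  a_5 = -3·-9 + 1·3 + -2·-2 + 3·-1 = 31
  a_6 = -3·31 + 1·-9 + -2·3 + 3·-2 = -114
  a_7 = -3·-114 + 1·31 + -2·-9 + 3·3 = 400
  a_8 = -3·400 + 1·-114 + -2·31 + 3·-9 = -1403
  a_9 = -3·-1403 + 1·400 + -2·-114 + 3·31 = 4930
  a_10 = -3·4930 + 1·-1403 + -2·400 + 3·-114 = -17335
  a_11 = -3·-17335 + 1·4930 + -2·-1403 + 3·400 = 60941

-3,1,-2,3 ; 60941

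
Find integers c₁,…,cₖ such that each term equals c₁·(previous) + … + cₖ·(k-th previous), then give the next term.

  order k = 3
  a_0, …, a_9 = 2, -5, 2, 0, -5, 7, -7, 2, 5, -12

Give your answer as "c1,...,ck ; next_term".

-1,0,1 ; 14

  a_3 = -1·2 + 0·-5 + 1·2 = 0
  a_4 = -1·0 + 0·2 + 1·-5 = -5
  a_5 = -1·-5 + 0·0 + 1·2 = 7
  a_6 = -1·7 + 0·-5 + 1·0 = -7
  a_7 = -1·-7 + 0·7 + 1·-5 = 2
  a_8 = -1·2 + 0·-7 + 1·7 = 5
  a_9 = -1·5 + 0·2 + 1·-7 = -12
  a_10 = -1·-12 + 0·5 + 1·2 = 14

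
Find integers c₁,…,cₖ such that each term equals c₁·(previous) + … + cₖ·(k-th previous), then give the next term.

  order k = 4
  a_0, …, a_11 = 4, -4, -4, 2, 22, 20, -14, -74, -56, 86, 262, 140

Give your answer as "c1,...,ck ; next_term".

  a_4 = 1·2 + -1·-4 + -2·-4 + 2·4 = 22
  a_5 = 1·22 + -1·2 + -2·-4 + 2·-4 = 20
  a_6 = 1·20 + -1·22 + -2·2 + 2·-4 = -14
  a_7 = 1·-14 + -1·20 + -2·22 + 2·2 = -74
  a_8 = 1·-74 + -1·-14 + -2·20 + 2·22 = -56
  a_9 = 1·-56 + -1·-74 + -2·-14 + 2·20 = 86
  a_10 = 1·86 + -1·-56 + -2·-74 + 2·-14 = 262
  a_11 = 1·262 + -1·86 + -2·-56 + 2·-74 = 140
  a_12 = 1·140 + -1·262 + -2·86 + 2·-56 = -406

1,-1,-2,2 ; -406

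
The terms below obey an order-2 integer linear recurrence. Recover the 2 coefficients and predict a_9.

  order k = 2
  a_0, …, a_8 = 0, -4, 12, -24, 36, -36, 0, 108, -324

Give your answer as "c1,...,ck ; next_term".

  a_2 = -3·-4 + -3·0 = 12
  a_3 = -3·12 + -3·-4 = -24
  a_4 = -3·-24 + -3·12 = 36
  a_5 = -3·36 + -3·-24 = -36
  a_6 = -3·-36 + -3·36 = 0
  a_7 = -3·0 + -3·-36 = 108
  a_8 = -3·108 + -3·0 = -324
  a_9 = -3·-324 + -3·108 = 648

-3,-3 ; 648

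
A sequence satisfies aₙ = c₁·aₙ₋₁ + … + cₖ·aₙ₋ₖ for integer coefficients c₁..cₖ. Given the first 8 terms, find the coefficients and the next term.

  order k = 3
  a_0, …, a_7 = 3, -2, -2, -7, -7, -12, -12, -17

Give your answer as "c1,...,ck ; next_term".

1,1,-1 ; -17

  a_3 = 1·-2 + 1·-2 + -1·3 = -7
  a_4 = 1·-7 + 1·-2 + -1·-2 = -7
  a_5 = 1·-7 + 1·-7 + -1·-2 = -12
  a_6 = 1·-12 + 1·-7 + -1·-7 = -12
  a_7 = 1·-12 + 1·-12 + -1·-7 = -17
  a_8 = 1·-17 + 1·-12 + -1·-12 = -17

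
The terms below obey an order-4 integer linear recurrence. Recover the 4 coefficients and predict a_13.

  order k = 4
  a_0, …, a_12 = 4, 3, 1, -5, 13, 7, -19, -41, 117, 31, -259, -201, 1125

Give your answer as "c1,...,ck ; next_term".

-1,-2,-2,4 ; -81

  a_4 = -1·-5 + -2·1 + -2·3 + 4·4 = 13
  a_5 = -1·13 + -2·-5 + -2·1 + 4·3 = 7
  a_6 = -1·7 + -2·13 + -2·-5 + 4·1 = -19
  a_7 = -1·-19 + -2·7 + -2·13 + 4·-5 = -41
  a_8 = -1·-41 + -2·-19 + -2·7 + 4·13 = 117
  a_9 = -1·117 + -2·-41 + -2·-19 + 4·7 = 31
  a_10 = -1·31 + -2·117 + -2·-41 + 4·-19 = -259
  a_11 = -1·-259 + -2·31 + -2·117 + 4·-41 = -201
  a_12 = -1·-201 + -2·-259 + -2·31 + 4·117 = 1125
  a_13 = -1·1125 + -2·-201 + -2·-259 + 4·31 = -81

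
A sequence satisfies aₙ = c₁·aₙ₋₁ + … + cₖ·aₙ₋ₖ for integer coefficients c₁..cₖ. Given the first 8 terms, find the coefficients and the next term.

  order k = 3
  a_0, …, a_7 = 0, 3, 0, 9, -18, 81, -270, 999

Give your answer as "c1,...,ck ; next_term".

-3,3,3 ; -3564

  a_3 = -3·0 + 3·3 + 3·0 = 9
  a_4 = -3·9 + 3·0 + 3·3 = -18
  a_5 = -3·-18 + 3·9 + 3·0 = 81
  a_6 = -3·81 + 3·-18 + 3·9 = -270
  a_7 = -3·-270 + 3·81 + 3·-18 = 999
  a_8 = -3·999 + 3·-270 + 3·81 = -3564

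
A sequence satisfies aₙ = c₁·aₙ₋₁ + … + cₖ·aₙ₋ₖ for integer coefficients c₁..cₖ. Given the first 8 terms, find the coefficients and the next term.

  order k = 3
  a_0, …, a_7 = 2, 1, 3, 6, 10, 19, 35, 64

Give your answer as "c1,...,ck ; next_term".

  a_3 = 1·3 + 1·1 + 1·2 = 6
  a_4 = 1·6 + 1·3 + 1·1 = 10
  a_5 = 1·10 + 1·6 + 1·3 = 19
  a_6 = 1·19 + 1·10 + 1·6 = 35
  a_7 = 1·35 + 1·19 + 1·10 = 64
  a_8 = 1·64 + 1·35 + 1·19 = 118

1,1,1 ; 118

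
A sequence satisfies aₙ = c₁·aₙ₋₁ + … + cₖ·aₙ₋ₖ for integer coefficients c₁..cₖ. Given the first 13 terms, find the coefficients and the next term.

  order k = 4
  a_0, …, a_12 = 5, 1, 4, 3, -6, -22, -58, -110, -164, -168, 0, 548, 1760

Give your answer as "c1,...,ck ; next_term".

  a_4 = 2·3 + 0·4 + -2·1 + -2·5 = -6
  a_5 = 2·-6 + 0·3 + -2·4 + -2·1 = -22
  a_6 = 2·-22 + 0·-6 + -2·3 + -2·4 = -58
  a_7 = 2·-58 + 0·-22 + -2·-6 + -2·3 = -110
  a_8 = 2·-110 + 0·-58 + -2·-22 + -2·-6 = -164
  a_9 = 2·-164 + 0·-110 + -2·-58 + -2·-22 = -168
  a_10 = 2·-168 + 0·-164 + -2·-110 + -2·-58 = 0
  a_11 = 2·0 + 0·-168 + -2·-164 + -2·-110 = 548
  a_12 = 2·548 + 0·0 + -2·-168 + -2·-164 = 1760
  a_13 = 2·1760 + 0·548 + -2·0 + -2·-168 = 3856

2,0,-2,-2 ; 3856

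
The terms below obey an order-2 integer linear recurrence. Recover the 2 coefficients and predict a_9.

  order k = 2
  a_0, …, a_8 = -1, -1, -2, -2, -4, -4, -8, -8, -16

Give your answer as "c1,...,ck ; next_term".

  a_2 = 0·-1 + 2·-1 = -2
  a_3 = 0·-2 + 2·-1 = -2
  a_4 = 0·-2 + 2·-2 = -4
  a_5 = 0·-4 + 2·-2 = -4
  a_6 = 0·-4 + 2·-4 = -8
  a_7 = 0·-8 + 2·-4 = -8
  a_8 = 0·-8 + 2·-8 = -16
  a_9 = 0·-16 + 2·-8 = -16

0,2 ; -16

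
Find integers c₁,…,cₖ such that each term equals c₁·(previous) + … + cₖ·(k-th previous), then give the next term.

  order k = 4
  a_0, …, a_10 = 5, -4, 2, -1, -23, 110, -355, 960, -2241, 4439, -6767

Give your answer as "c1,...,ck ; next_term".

-4,-4,1,-3 ; 4191

  a_4 = -4·-1 + -4·2 + 1·-4 + -3·5 = -23
  a_5 = -4·-23 + -4·-1 + 1·2 + -3·-4 = 110
  a_6 = -4·110 + -4·-23 + 1·-1 + -3·2 = -355
  a_7 = -4·-355 + -4·110 + 1·-23 + -3·-1 = 960
  a_8 = -4·960 + -4·-355 + 1·110 + -3·-23 = -2241
  a_9 = -4·-2241 + -4·960 + 1·-355 + -3·110 = 4439
  a_10 = -4·4439 + -4·-2241 + 1·960 + -3·-355 = -6767
  a_11 = -4·-6767 + -4·4439 + 1·-2241 + -3·960 = 4191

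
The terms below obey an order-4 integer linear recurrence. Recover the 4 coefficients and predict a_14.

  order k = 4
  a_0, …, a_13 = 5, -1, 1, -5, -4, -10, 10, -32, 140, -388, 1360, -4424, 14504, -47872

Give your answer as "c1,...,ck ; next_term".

-2,4,-2,-4 ; 157168

  a_4 = -2·-5 + 4·1 + -2·-1 + -4·5 = -4
  a_5 = -2·-4 + 4·-5 + -2·1 + -4·-1 = -10
  a_6 = -2·-10 + 4·-4 + -2·-5 + -4·1 = 10
  a_7 = -2·10 + 4·-10 + -2·-4 + -4·-5 = -32
  a_8 = -2·-32 + 4·10 + -2·-10 + -4·-4 = 140
  a_9 = -2·140 + 4·-32 + -2·10 + -4·-10 = -388
  a_10 = -2·-388 + 4·140 + -2·-32 + -4·10 = 1360
  a_11 = -2·1360 + 4·-388 + -2·140 + -4·-32 = -4424
  a_12 = -2·-4424 + 4·1360 + -2·-388 + -4·140 = 14504
  a_13 = -2·14504 + 4·-4424 + -2·1360 + -4·-388 = -47872
  a_14 = -2·-47872 + 4·14504 + -2·-4424 + -4·1360 = 157168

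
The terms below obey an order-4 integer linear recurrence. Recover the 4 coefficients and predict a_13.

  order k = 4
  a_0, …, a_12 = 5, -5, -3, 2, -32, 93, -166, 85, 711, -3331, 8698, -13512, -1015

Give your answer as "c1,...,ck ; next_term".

-3,-3,4,-3 ; 88366

  a_4 = -3·2 + -3·-3 + 4·-5 + -3·5 = -32
  a_5 = -3·-32 + -3·2 + 4·-3 + -3·-5 = 93
  a_6 = -3·93 + -3·-32 + 4·2 + -3·-3 = -166
  a_7 = -3·-166 + -3·93 + 4·-32 + -3·2 = 85
  a_8 = -3·85 + -3·-166 + 4·93 + -3·-32 = 711
  a_9 = -3·711 + -3·85 + 4·-166 + -3·93 = -3331
  a_10 = -3·-3331 + -3·711 + 4·85 + -3·-166 = 8698
  a_11 = -3·8698 + -3·-3331 + 4·711 + -3·85 = -13512
  a_12 = -3·-13512 + -3·8698 + 4·-3331 + -3·711 = -1015
  a_13 = -3·-1015 + -3·-13512 + 4·8698 + -3·-3331 = 88366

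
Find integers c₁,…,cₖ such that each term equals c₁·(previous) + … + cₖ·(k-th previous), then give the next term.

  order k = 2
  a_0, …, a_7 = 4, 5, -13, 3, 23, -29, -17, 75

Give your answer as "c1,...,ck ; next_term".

-1,-2 ; -41

  a_2 = -1·5 + -2·4 = -13
  a_3 = -1·-13 + -2·5 = 3
  a_4 = -1·3 + -2·-13 = 23
  a_5 = -1·23 + -2·3 = -29
  a_6 = -1·-29 + -2·23 = -17
  a_7 = -1·-17 + -2·-29 = 75
  a_8 = -1·75 + -2·-17 = -41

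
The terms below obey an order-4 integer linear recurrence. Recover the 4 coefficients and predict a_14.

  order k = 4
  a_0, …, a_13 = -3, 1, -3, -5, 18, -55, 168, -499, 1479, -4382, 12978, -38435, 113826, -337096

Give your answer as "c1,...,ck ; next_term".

  a_4 = -3·-5 + 0·-3 + 0·1 + -1·-3 = 18
  a_5 = -3·18 + 0·-5 + 0·-3 + -1·1 = -55
  a_6 = -3·-55 + 0·18 + 0·-5 + -1·-3 = 168
  a_7 = -3·168 + 0·-55 + 0·18 + -1·-5 = -499
  a_8 = -3·-499 + 0·168 + 0·-55 + -1·18 = 1479
  a_9 = -3·1479 + 0·-499 + 0·168 + -1·-55 = -4382
  a_10 = -3·-4382 + 0·1479 + 0·-499 + -1·168 = 12978
  a_11 = -3·12978 + 0·-4382 + 0·1479 + -1·-499 = -38435
  a_12 = -3·-38435 + 0·12978 + 0·-4382 + -1·1479 = 113826
  a_13 = -3·113826 + 0·-38435 + 0·12978 + -1·-4382 = -337096
  a_14 = -3·-337096 + 0·113826 + 0·-38435 + -1·12978 = 998310

-3,0,0,-1 ; 998310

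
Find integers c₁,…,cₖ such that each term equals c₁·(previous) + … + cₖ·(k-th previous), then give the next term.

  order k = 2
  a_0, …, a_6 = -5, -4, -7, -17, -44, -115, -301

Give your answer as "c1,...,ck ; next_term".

3,-1 ; -788

  a_2 = 3·-4 + -1·-5 = -7
  a_3 = 3·-7 + -1·-4 = -17
  a_4 = 3·-17 + -1·-7 = -44
  a_5 = 3·-44 + -1·-17 = -115
  a_6 = 3·-115 + -1·-44 = -301
  a_7 = 3·-301 + -1·-115 = -788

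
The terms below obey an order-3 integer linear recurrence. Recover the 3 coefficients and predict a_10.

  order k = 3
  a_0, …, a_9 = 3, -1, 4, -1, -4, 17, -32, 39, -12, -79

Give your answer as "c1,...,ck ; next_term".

-2,-1,2 ; 248

  a_3 = -2·4 + -1·-1 + 2·3 = -1
  a_4 = -2·-1 + -1·4 + 2·-1 = -4
  a_5 = -2·-4 + -1·-1 + 2·4 = 17
  a_6 = -2·17 + -1·-4 + 2·-1 = -32
  a_7 = -2·-32 + -1·17 + 2·-4 = 39
  a_8 = -2·39 + -1·-32 + 2·17 = -12
  a_9 = -2·-12 + -1·39 + 2·-32 = -79
  a_10 = -2·-79 + -1·-12 + 2·39 = 248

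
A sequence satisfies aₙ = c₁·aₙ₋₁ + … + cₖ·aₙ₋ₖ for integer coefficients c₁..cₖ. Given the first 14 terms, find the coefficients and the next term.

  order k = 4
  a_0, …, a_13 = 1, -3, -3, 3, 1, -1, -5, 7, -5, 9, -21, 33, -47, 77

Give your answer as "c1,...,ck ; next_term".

-1,0,-1,1 ; -131

  a_4 = -1·3 + 0·-3 + -1·-3 + 1·1 = 1
  a_5 = -1·1 + 0·3 + -1·-3 + 1·-3 = -1
  a_6 = -1·-1 + 0·1 + -1·3 + 1·-3 = -5
  a_7 = -1·-5 + 0·-1 + -1·1 + 1·3 = 7
  a_8 = -1·7 + 0·-5 + -1·-1 + 1·1 = -5
  a_9 = -1·-5 + 0·7 + -1·-5 + 1·-1 = 9
  a_10 = -1·9 + 0·-5 + -1·7 + 1·-5 = -21
  a_11 = -1·-21 + 0·9 + -1·-5 + 1·7 = 33
  a_12 = -1·33 + 0·-21 + -1·9 + 1·-5 = -47
  a_13 = -1·-47 + 0·33 + -1·-21 + 1·9 = 77
  a_14 = -1·77 + 0·-47 + -1·33 + 1·-21 = -131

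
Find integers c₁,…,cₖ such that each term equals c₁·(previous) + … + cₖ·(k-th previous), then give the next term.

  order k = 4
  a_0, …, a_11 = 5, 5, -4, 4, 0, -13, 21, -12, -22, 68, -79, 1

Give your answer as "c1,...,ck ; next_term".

  a_4 = -1·4 + -1·-4 + 1·5 + -1·5 = 0
  a_5 = -1·0 + -1·4 + 1·-4 + -1·5 = -13
  a_6 = -1·-13 + -1·0 + 1·4 + -1·-4 = 21
  a_7 = -1·21 + -1·-13 + 1·0 + -1·4 = -12
  a_8 = -1·-12 + -1·21 + 1·-13 + -1·0 = -22
  a_9 = -1·-22 + -1·-12 + 1·21 + -1·-13 = 68
  a_10 = -1·68 + -1·-22 + 1·-12 + -1·21 = -79
  a_11 = -1·-79 + -1·68 + 1·-22 + -1·-12 = 1
  a_12 = -1·1 + -1·-79 + 1·68 + -1·-22 = 168

-1,-1,1,-1 ; 168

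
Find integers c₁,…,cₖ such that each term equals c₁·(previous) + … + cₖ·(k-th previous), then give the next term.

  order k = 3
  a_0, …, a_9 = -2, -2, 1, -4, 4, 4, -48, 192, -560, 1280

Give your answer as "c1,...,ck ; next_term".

  a_3 = -4·1 + -4·-2 + 4·-2 = -4
  a_4 = -4·-4 + -4·1 + 4·-2 = 4
  a_5 = -4·4 + -4·-4 + 4·1 = 4
  a_6 = -4·4 + -4·4 + 4·-4 = -48
  a_7 = -4·-48 + -4·4 + 4·4 = 192
  a_8 = -4·192 + -4·-48 + 4·4 = -560
  a_9 = -4·-560 + -4·192 + 4·-48 = 1280
  a_10 = -4·1280 + -4·-560 + 4·192 = -2112

-4,-4,4 ; -2112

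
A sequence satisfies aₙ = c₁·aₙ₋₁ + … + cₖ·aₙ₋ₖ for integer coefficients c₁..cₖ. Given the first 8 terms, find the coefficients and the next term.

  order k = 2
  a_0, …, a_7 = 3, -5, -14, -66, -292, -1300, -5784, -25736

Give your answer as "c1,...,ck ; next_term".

4,2 ; -114512

  a_2 = 4·-5 + 2·3 = -14
  a_3 = 4·-14 + 2·-5 = -66
  a_4 = 4·-66 + 2·-14 = -292
  a_5 = 4·-292 + 2·-66 = -1300
  a_6 = 4·-1300 + 2·-292 = -5784
  a_7 = 4·-5784 + 2·-1300 = -25736
  a_8 = 4·-25736 + 2·-5784 = -114512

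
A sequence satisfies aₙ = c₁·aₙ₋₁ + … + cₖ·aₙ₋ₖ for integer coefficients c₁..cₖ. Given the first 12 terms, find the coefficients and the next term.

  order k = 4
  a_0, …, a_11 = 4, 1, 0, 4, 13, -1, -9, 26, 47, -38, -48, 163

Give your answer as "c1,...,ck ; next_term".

  a_4 = 0·4 + -1·0 + 1·1 + 3·4 = 13
  a_5 = 0·13 + -1·4 + 1·0 + 3·1 = -1
  a_6 = 0·-1 + -1·13 + 1·4 + 3·0 = -9
  a_7 = 0·-9 + -1·-1 + 1·13 + 3·4 = 26
  a_8 = 0·26 + -1·-9 + 1·-1 + 3·13 = 47
  a_9 = 0·47 + -1·26 + 1·-9 + 3·-1 = -38
  a_10 = 0·-38 + -1·47 + 1·26 + 3·-9 = -48
  a_11 = 0·-48 + -1·-38 + 1·47 + 3·26 = 163
  a_12 = 0·163 + -1·-48 + 1·-38 + 3·47 = 151

0,-1,1,3 ; 151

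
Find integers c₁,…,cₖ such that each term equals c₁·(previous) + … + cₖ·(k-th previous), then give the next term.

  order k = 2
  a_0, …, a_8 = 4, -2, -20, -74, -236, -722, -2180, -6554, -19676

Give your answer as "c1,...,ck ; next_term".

4,-3 ; -59042

  a_2 = 4·-2 + -3·4 = -20
  a_3 = 4·-20 + -3·-2 = -74
  a_4 = 4·-74 + -3·-20 = -236
  a_5 = 4·-236 + -3·-74 = -722
  a_6 = 4·-722 + -3·-236 = -2180
  a_7 = 4·-2180 + -3·-722 = -6554
  a_8 = 4·-6554 + -3·-2180 = -19676
  a_9 = 4·-19676 + -3·-6554 = -59042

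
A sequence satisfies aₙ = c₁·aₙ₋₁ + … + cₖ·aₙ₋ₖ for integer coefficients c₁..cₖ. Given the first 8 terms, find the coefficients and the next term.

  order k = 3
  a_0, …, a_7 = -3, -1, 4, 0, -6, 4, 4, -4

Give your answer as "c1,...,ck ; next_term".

  a_3 = -2·4 + -2·-1 + -2·-3 = 0
  a_4 = -2·0 + -2·4 + -2·-1 = -6
  a_5 = -2·-6 + -2·0 + -2·4 = 4
  a_6 = -2·4 + -2·-6 + -2·0 = 4
  a_7 = -2·4 + -2·4 + -2·-6 = -4
  a_8 = -2·-4 + -2·4 + -2·4 = -8

-2,-2,-2 ; -8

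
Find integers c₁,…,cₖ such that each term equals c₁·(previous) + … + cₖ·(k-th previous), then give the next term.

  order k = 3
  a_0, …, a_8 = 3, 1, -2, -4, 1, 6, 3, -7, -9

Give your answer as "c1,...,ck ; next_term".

  a_3 = 0·-2 + -1·1 + -1·3 = -4
  a_4 = 0·-4 + -1·-2 + -1·1 = 1
  a_5 = 0·1 + -1·-4 + -1·-2 = 6
  a_6 = 0·6 + -1·1 + -1·-4 = 3
  a_7 = 0·3 + -1·6 + -1·1 = -7
  a_8 = 0·-7 + -1·3 + -1·6 = -9
  a_9 = 0·-9 + -1·-7 + -1·3 = 4

0,-1,-1 ; 4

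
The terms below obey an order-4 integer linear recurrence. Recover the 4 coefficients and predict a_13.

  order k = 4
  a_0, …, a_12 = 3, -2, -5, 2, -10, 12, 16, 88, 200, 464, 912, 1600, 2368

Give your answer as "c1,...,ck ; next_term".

2,2,-4,-4 ; 2432

  a_4 = 2·2 + 2·-5 + -4·-2 + -4·3 = -10
  a_5 = 2·-10 + 2·2 + -4·-5 + -4·-2 = 12
  a_6 = 2·12 + 2·-10 + -4·2 + -4·-5 = 16
  a_7 = 2·16 + 2·12 + -4·-10 + -4·2 = 88
  a_8 = 2·88 + 2·16 + -4·12 + -4·-10 = 200
  a_9 = 2·200 + 2·88 + -4·16 + -4·12 = 464
  a_10 = 2·464 + 2·200 + -4·88 + -4·16 = 912
  a_11 = 2·912 + 2·464 + -4·200 + -4·88 = 1600
  a_12 = 2·1600 + 2·912 + -4·464 + -4·200 = 2368
  a_13 = 2·2368 + 2·1600 + -4·912 + -4·464 = 2432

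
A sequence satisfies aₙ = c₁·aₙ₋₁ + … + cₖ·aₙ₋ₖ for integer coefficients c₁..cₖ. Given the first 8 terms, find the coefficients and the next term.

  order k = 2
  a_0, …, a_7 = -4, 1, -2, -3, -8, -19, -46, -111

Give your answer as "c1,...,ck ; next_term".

  a_2 = 2·1 + 1·-4 = -2
  a_3 = 2·-2 + 1·1 = -3
  a_4 = 2·-3 + 1·-2 = -8
  a_5 = 2·-8 + 1·-3 = -19
  a_6 = 2·-19 + 1·-8 = -46
  a_7 = 2·-46 + 1·-19 = -111
  a_8 = 2·-111 + 1·-46 = -268

2,1 ; -268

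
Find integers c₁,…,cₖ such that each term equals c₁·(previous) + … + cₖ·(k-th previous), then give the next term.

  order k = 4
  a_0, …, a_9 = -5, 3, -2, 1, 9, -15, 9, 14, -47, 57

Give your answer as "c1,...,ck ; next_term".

-1,-1,1,-1 ; -5

  a_4 = -1·1 + -1·-2 + 1·3 + -1·-5 = 9
  a_5 = -1·9 + -1·1 + 1·-2 + -1·3 = -15
  a_6 = -1·-15 + -1·9 + 1·1 + -1·-2 = 9
  a_7 = -1·9 + -1·-15 + 1·9 + -1·1 = 14
  a_8 = -1·14 + -1·9 + 1·-15 + -1·9 = -47
  a_9 = -1·-47 + -1·14 + 1·9 + -1·-15 = 57
  a_10 = -1·57 + -1·-47 + 1·14 + -1·9 = -5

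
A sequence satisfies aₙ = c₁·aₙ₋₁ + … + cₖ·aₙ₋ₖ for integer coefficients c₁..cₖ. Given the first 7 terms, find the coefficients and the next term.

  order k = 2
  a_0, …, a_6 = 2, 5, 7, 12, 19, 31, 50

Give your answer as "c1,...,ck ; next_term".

1,1 ; 81

  a_2 = 1·5 + 1·2 = 7
  a_3 = 1·7 + 1·5 = 12
  a_4 = 1·12 + 1·7 = 19
  a_5 = 1·19 + 1·12 = 31
  a_6 = 1·31 + 1·19 = 50
  a_7 = 1·50 + 1·31 = 81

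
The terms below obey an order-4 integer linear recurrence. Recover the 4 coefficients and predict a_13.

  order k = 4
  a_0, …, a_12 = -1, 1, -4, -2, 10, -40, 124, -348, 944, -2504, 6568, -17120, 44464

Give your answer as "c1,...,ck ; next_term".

-3,0,2,-2 ; -115248

  a_4 = -3·-2 + 0·-4 + 2·1 + -2·-1 = 10
  a_5 = -3·10 + 0·-2 + 2·-4 + -2·1 = -40
  a_6 = -3·-40 + 0·10 + 2·-2 + -2·-4 = 124
  a_7 = -3·124 + 0·-40 + 2·10 + -2·-2 = -348
  a_8 = -3·-348 + 0·124 + 2·-40 + -2·10 = 944
  a_9 = -3·944 + 0·-348 + 2·124 + -2·-40 = -2504
  a_10 = -3·-2504 + 0·944 + 2·-348 + -2·124 = 6568
  a_11 = -3·6568 + 0·-2504 + 2·944 + -2·-348 = -17120
  a_12 = -3·-17120 + 0·6568 + 2·-2504 + -2·944 = 44464
  a_13 = -3·44464 + 0·-17120 + 2·6568 + -2·-2504 = -115248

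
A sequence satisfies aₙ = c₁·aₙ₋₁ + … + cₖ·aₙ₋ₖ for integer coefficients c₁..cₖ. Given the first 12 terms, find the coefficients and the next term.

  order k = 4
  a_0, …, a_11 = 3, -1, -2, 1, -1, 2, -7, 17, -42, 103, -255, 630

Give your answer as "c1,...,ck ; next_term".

  a_4 = -2·1 + 1·-2 + 0·-1 + 1·3 = -1
  a_5 = -2·-1 + 1·1 + 0·-2 + 1·-1 = 2
  a_6 = -2·2 + 1·-1 + 0·1 + 1·-2 = -7
  a_7 = -2·-7 + 1·2 + 0·-1 + 1·1 = 17
  a_8 = -2·17 + 1·-7 + 0·2 + 1·-1 = -42
  a_9 = -2·-42 + 1·17 + 0·-7 + 1·2 = 103
  a_10 = -2·103 + 1·-42 + 0·17 + 1·-7 = -255
  a_11 = -2·-255 + 1·103 + 0·-42 + 1·17 = 630
  a_12 = -2·630 + 1·-255 + 0·103 + 1·-42 = -1557

-2,1,0,1 ; -1557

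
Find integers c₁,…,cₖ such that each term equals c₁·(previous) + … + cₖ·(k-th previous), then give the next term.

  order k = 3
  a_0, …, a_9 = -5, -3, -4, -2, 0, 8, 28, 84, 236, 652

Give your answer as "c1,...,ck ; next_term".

3,0,-2 ; 1788

  a_3 = 3·-4 + 0·-3 + -2·-5 = -2
  a_4 = 3·-2 + 0·-4 + -2·-3 = 0
  a_5 = 3·0 + 0·-2 + -2·-4 = 8
  a_6 = 3·8 + 0·0 + -2·-2 = 28
  a_7 = 3·28 + 0·8 + -2·0 = 84
  a_8 = 3·84 + 0·28 + -2·8 = 236
  a_9 = 3·236 + 0·84 + -2·28 = 652
  a_10 = 3·652 + 0·236 + -2·84 = 1788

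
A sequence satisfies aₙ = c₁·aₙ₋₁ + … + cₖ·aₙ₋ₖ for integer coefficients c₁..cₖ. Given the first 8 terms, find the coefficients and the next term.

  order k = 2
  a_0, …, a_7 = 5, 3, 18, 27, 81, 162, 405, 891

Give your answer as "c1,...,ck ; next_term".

  a_2 = 1·3 + 3·5 = 18
  a_3 = 1·18 + 3·3 = 27
  a_4 = 1·27 + 3·18 = 81
  a_5 = 1·81 + 3·27 = 162
  a_6 = 1·162 + 3·81 = 405
  a_7 = 1·405 + 3·162 = 891
  a_8 = 1·891 + 3·405 = 2106

1,3 ; 2106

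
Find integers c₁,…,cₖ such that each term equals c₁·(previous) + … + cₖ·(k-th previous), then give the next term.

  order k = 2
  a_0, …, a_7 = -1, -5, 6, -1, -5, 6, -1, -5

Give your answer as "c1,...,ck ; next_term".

-1,-1 ; 6

  a_2 = -1·-5 + -1·-1 = 6
  a_3 = -1·6 + -1·-5 = -1
  a_4 = -1·-1 + -1·6 = -5
  a_5 = -1·-5 + -1·-1 = 6
  a_6 = -1·6 + -1·-5 = -1
  a_7 = -1·-1 + -1·6 = -5
  a_8 = -1·-5 + -1·-1 = 6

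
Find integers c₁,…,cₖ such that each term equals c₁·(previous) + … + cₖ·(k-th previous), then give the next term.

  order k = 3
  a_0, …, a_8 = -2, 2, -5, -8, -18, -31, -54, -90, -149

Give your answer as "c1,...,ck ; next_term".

2,0,-1 ; -244

  a_3 = 2·-5 + 0·2 + -1·-2 = -8
  a_4 = 2·-8 + 0·-5 + -1·2 = -18
  a_5 = 2·-18 + 0·-8 + -1·-5 = -31
  a_6 = 2·-31 + 0·-18 + -1·-8 = -54
  a_7 = 2·-54 + 0·-31 + -1·-18 = -90
  a_8 = 2·-90 + 0·-54 + -1·-31 = -149
  a_9 = 2·-149 + 0·-90 + -1·-54 = -244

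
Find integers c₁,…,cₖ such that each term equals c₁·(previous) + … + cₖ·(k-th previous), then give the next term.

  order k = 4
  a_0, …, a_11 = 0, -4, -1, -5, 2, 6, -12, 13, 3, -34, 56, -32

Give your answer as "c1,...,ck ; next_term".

  a_4 = -1·-5 + -1·-1 + 1·-4 + -1·0 = 2
  a_5 = -1·2 + -1·-5 + 1·-1 + -1·-4 = 6
  a_6 = -1·6 + -1·2 + 1·-5 + -1·-1 = -12
  a_7 = -1·-12 + -1·6 + 1·2 + -1·-5 = 13
  a_8 = -1·13 + -1·-12 + 1·6 + -1·2 = 3
  a_9 = -1·3 + -1·13 + 1·-12 + -1·6 = -34
  a_10 = -1·-34 + -1·3 + 1·13 + -1·-12 = 56
  a_11 = -1·56 + -1·-34 + 1·3 + -1·13 = -32
  a_12 = -1·-32 + -1·56 + 1·-34 + -1·3 = -61

-1,-1,1,-1 ; -61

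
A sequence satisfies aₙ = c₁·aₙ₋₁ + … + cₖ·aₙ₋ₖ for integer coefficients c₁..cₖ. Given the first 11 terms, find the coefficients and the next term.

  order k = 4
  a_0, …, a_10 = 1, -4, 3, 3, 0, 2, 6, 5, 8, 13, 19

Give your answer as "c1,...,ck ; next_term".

  a_4 = 0·3 + 1·3 + 1·-4 + 1·1 = 0
  a_5 = 0·0 + 1·3 + 1·3 + 1·-4 = 2
  a_6 = 0·2 + 1·0 + 1·3 + 1·3 = 6
  a_7 = 0·6 + 1·2 + 1·0 + 1·3 = 5
  a_8 = 0·5 + 1·6 + 1·2 + 1·0 = 8
  a_9 = 0·8 + 1·5 + 1·6 + 1·2 = 13
  a_10 = 0·13 + 1·8 + 1·5 + 1·6 = 19
  a_11 = 0·19 + 1·13 + 1·8 + 1·5 = 26

0,1,1,1 ; 26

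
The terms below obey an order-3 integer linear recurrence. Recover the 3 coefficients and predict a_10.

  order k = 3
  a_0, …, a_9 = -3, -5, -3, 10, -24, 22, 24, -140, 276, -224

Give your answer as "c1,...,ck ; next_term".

-2,-2,2 ; -384

  a_3 = -2·-3 + -2·-5 + 2·-3 = 10
  a_4 = -2·10 + -2·-3 + 2·-5 = -24
  a_5 = -2·-24 + -2·10 + 2·-3 = 22
  a_6 = -2·22 + -2·-24 + 2·10 = 24
  a_7 = -2·24 + -2·22 + 2·-24 = -140
  a_8 = -2·-140 + -2·24 + 2·22 = 276
  a_9 = -2·276 + -2·-140 + 2·24 = -224
  a_10 = -2·-224 + -2·276 + 2·-140 = -384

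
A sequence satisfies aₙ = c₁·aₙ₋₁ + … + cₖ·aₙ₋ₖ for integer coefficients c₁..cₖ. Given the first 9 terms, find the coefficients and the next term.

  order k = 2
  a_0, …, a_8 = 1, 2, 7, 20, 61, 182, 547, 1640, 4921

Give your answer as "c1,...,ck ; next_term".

2,3 ; 14762

  a_2 = 2·2 + 3·1 = 7
  a_3 = 2·7 + 3·2 = 20
  a_4 = 2·20 + 3·7 = 61
  a_5 = 2·61 + 3·20 = 182
  a_6 = 2·182 + 3·61 = 547
  a_7 = 2·547 + 3·182 = 1640
  a_8 = 2·1640 + 3·547 = 4921
  a_9 = 2·4921 + 3·1640 = 14762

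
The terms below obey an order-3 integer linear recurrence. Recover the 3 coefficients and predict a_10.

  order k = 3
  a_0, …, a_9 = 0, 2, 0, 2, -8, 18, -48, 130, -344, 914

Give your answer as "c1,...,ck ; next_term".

  a_3 = -2·0 + 1·2 + -2·0 = 2
  a_4 = -2·2 + 1·0 + -2·2 = -8
  a_5 = -2·-8 + 1·2 + -2·0 = 18
  a_6 = -2·18 + 1·-8 + -2·2 = -48
  a_7 = -2·-48 + 1·18 + -2·-8 = 130
  a_8 = -2·130 + 1·-48 + -2·18 = -344
  a_9 = -2·-344 + 1·130 + -2·-48 = 914
  a_10 = -2·914 + 1·-344 + -2·130 = -2432

-2,1,-2 ; -2432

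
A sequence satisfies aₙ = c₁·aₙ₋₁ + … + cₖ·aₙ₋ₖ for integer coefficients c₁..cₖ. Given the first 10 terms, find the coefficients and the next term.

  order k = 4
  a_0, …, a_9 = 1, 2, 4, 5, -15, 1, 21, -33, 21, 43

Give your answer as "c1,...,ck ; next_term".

  a_4 = -1·5 + -2·4 + 0·2 + -2·1 = -15
  a_5 = -1·-15 + -2·5 + 0·4 + -2·2 = 1
  a_6 = -1·1 + -2·-15 + 0·5 + -2·4 = 21
  a_7 = -1·21 + -2·1 + 0·-15 + -2·5 = -33
  a_8 = -1·-33 + -2·21 + 0·1 + -2·-15 = 21
  a_9 = -1·21 + -2·-33 + 0·21 + -2·1 = 43
  a_10 = -1·43 + -2·21 + 0·-33 + -2·21 = -127

-1,-2,0,-2 ; -127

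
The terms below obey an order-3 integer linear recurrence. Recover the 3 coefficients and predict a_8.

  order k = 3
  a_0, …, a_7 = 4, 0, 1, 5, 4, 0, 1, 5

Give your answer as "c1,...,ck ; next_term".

1,-1,1 ; 4

  a_3 = 1·1 + -1·0 + 1·4 = 5
  a_4 = 1·5 + -1·1 + 1·0 = 4
  a_5 = 1·4 + -1·5 + 1·1 = 0
  a_6 = 1·0 + -1·4 + 1·5 = 1
  a_7 = 1·1 + -1·0 + 1·4 = 5
  a_8 = 1·5 + -1·1 + 1·0 = 4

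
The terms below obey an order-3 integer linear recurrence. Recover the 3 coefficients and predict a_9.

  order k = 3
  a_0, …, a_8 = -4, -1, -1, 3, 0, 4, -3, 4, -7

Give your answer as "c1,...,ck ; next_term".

0,1,-1 ; 7

  a_3 = 0·-1 + 1·-1 + -1·-4 = 3
  a_4 = 0·3 + 1·-1 + -1·-1 = 0
  a_5 = 0·0 + 1·3 + -1·-1 = 4
  a_6 = 0·4 + 1·0 + -1·3 = -3
  a_7 = 0·-3 + 1·4 + -1·0 = 4
  a_8 = 0·4 + 1·-3 + -1·4 = -7
  a_9 = 0·-7 + 1·4 + -1·-3 = 7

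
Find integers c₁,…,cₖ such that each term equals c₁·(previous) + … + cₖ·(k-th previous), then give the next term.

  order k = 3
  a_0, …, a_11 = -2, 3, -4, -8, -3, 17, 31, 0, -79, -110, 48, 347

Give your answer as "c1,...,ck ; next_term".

  a_3 = 1·-4 + -2·3 + -1·-2 = -8
  a_4 = 1·-8 + -2·-4 + -1·3 = -3
  a_5 = 1·-3 + -2·-8 + -1·-4 = 17
  a_6 = 1·17 + -2·-3 + -1·-8 = 31
  a_7 = 1·31 + -2·17 + -1·-3 = 0
  a_8 = 1·0 + -2·31 + -1·17 = -79
  a_9 = 1·-79 + -2·0 + -1·31 = -110
  a_10 = 1·-110 + -2·-79 + -1·0 = 48
  a_11 = 1·48 + -2·-110 + -1·-79 = 347
  a_12 = 1·347 + -2·48 + -1·-110 = 361

1,-2,-1 ; 361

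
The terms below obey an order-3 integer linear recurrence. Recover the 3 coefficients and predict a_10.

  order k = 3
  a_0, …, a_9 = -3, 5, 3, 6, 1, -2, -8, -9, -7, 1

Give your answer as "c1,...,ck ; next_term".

  a_3 = 1·3 + 0·5 + -1·-3 = 6
  a_4 = 1·6 + 0·3 + -1·5 = 1
  a_5 = 1·1 + 0·6 + -1·3 = -2
  a_6 = 1·-2 + 0·1 + -1·6 = -8
  a_7 = 1·-8 + 0·-2 + -1·1 = -9
  a_8 = 1·-9 + 0·-8 + -1·-2 = -7
  a_9 = 1·-7 + 0·-9 + -1·-8 = 1
  a_10 = 1·1 + 0·-7 + -1·-9 = 10

1,0,-1 ; 10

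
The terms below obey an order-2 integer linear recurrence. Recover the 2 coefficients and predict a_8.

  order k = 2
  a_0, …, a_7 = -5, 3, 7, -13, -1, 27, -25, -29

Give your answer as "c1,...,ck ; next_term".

-1,-2 ; 79

  a_2 = -1·3 + -2·-5 = 7
  a_3 = -1·7 + -2·3 = -13
  a_4 = -1·-13 + -2·7 = -1
  a_5 = -1·-1 + -2·-13 = 27
  a_6 = -1·27 + -2·-1 = -25
  a_7 = -1·-25 + -2·27 = -29
  a_8 = -1·-29 + -2·-25 = 79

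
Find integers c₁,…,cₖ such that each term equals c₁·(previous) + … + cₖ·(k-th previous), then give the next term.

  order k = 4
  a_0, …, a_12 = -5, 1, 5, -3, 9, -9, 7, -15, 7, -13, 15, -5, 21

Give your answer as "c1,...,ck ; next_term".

  a_4 = 0·-3 + 1·5 + -1·1 + -1·-5 = 9
  a_5 = 0·9 + 1·-3 + -1·5 + -1·1 = -9
  a_6 = 0·-9 + 1·9 + -1·-3 + -1·5 = 7
  a_7 = 0·7 + 1·-9 + -1·9 + -1·-3 = -15
  a_8 = 0·-15 + 1·7 + -1·-9 + -1·9 = 7
  a_9 = 0·7 + 1·-15 + -1·7 + -1·-9 = -13
  a_10 = 0·-13 + 1·7 + -1·-15 + -1·7 = 15
  a_11 = 0·15 + 1·-13 + -1·7 + -1·-15 = -5
  a_12 = 0·-5 + 1·15 + -1·-13 + -1·7 = 21
  a_13 = 0·21 + 1·-5 + -1·15 + -1·-13 = -7

0,1,-1,-1 ; -7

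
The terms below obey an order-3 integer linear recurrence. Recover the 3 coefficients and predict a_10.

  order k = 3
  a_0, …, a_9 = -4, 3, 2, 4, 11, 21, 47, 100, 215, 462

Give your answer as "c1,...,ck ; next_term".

1,2,1 ; 992

  a_3 = 1·2 + 2·3 + 1·-4 = 4
  a_4 = 1·4 + 2·2 + 1·3 = 11
  a_5 = 1·11 + 2·4 + 1·2 = 21
  a_6 = 1·21 + 2·11 + 1·4 = 47
  a_7 = 1·47 + 2·21 + 1·11 = 100
  a_8 = 1·100 + 2·47 + 1·21 = 215
  a_9 = 1·215 + 2·100 + 1·47 = 462
  a_10 = 1·462 + 2·215 + 1·100 = 992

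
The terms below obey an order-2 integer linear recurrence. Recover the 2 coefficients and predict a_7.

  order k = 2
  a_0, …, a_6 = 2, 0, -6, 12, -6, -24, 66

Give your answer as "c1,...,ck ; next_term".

-2,-3 ; -60

  a_2 = -2·0 + -3·2 = -6
  a_3 = -2·-6 + -3·0 = 12
  a_4 = -2·12 + -3·-6 = -6
  a_5 = -2·-6 + -3·12 = -24
  a_6 = -2·-24 + -3·-6 = 66
  a_7 = -2·66 + -3·-24 = -60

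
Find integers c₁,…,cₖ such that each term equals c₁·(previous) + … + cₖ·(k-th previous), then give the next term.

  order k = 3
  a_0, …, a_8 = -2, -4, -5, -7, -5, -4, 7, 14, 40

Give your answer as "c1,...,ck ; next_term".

  a_3 = 1·-5 + 2·-4 + -3·-2 = -7
  a_4 = 1·-7 + 2·-5 + -3·-4 = -5
  a_5 = 1·-5 + 2·-7 + -3·-5 = -4
  a_6 = 1·-4 + 2·-5 + -3·-7 = 7
  a_7 = 1·7 + 2·-4 + -3·-5 = 14
  a_8 = 1·14 + 2·7 + -3·-4 = 40
  a_9 = 1·40 + 2·14 + -3·7 = 47

1,2,-3 ; 47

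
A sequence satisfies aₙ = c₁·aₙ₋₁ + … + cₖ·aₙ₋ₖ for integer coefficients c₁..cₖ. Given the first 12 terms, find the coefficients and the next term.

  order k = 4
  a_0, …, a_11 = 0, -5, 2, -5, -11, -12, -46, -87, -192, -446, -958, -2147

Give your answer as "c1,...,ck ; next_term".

  a_4 = 1·-5 + 2·2 + 2·-5 + -1·0 = -11
  a_5 = 1·-11 + 2·-5 + 2·2 + -1·-5 = -12
  a_6 = 1·-12 + 2·-11 + 2·-5 + -1·2 = -46
  a_7 = 1·-46 + 2·-12 + 2·-11 + -1·-5 = -87
  a_8 = 1·-87 + 2·-46 + 2·-12 + -1·-11 = -192
  a_9 = 1·-192 + 2·-87 + 2·-46 + -1·-12 = -446
  a_10 = 1·-446 + 2·-192 + 2·-87 + -1·-46 = -958
  a_11 = 1·-958 + 2·-446 + 2·-192 + -1·-87 = -2147
  a_12 = 1·-2147 + 2·-958 + 2·-446 + -1·-192 = -4763

1,2,2,-1 ; -4763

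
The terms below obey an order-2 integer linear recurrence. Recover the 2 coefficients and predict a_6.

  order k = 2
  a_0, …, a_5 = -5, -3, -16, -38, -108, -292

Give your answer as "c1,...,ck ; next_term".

2,2 ; -800

  a_2 = 2·-3 + 2·-5 = -16
  a_3 = 2·-16 + 2·-3 = -38
  a_4 = 2·-38 + 2·-16 = -108
  a_5 = 2·-108 + 2·-38 = -292
  a_6 = 2·-292 + 2·-108 = -800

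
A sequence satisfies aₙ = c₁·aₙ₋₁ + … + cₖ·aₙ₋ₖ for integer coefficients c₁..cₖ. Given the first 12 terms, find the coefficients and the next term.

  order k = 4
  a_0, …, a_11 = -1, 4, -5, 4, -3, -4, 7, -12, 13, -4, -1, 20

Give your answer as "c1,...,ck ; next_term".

0,1,0,-2 ; -27

  a_4 = 0·4 + 1·-5 + 0·4 + -2·-1 = -3
  a_5 = 0·-3 + 1·4 + 0·-5 + -2·4 = -4
  a_6 = 0·-4 + 1·-3 + 0·4 + -2·-5 = 7
  a_7 = 0·7 + 1·-4 + 0·-3 + -2·4 = -12
  a_8 = 0·-12 + 1·7 + 0·-4 + -2·-3 = 13
  a_9 = 0·13 + 1·-12 + 0·7 + -2·-4 = -4
  a_10 = 0·-4 + 1·13 + 0·-12 + -2·7 = -1
  a_11 = 0·-1 + 1·-4 + 0·13 + -2·-12 = 20
  a_12 = 0·20 + 1·-1 + 0·-4 + -2·13 = -27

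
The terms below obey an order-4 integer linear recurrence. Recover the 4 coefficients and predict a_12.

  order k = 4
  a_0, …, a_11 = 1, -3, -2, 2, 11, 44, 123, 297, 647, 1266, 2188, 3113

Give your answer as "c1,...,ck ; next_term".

3,-1,-2,-3 ; 2678

  a_4 = 3·2 + -1·-2 + -2·-3 + -3·1 = 11
  a_5 = 3·11 + -1·2 + -2·-2 + -3·-3 = 44
  a_6 = 3·44 + -1·11 + -2·2 + -3·-2 = 123
  a_7 = 3·123 + -1·44 + -2·11 + -3·2 = 297
  a_8 = 3·297 + -1·123 + -2·44 + -3·11 = 647
  a_9 = 3·647 + -1·297 + -2·123 + -3·44 = 1266
  a_10 = 3·1266 + -1·647 + -2·297 + -3·123 = 2188
  a_11 = 3·2188 + -1·1266 + -2·647 + -3·297 = 3113
  a_12 = 3·3113 + -1·2188 + -2·1266 + -3·647 = 2678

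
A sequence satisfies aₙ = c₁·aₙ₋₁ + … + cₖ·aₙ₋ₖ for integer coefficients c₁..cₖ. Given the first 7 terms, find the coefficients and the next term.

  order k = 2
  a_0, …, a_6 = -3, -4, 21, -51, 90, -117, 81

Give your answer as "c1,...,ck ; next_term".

-3,-3 ; 108

  a_2 = -3·-4 + -3·-3 = 21
  a_3 = -3·21 + -3·-4 = -51
  a_4 = -3·-51 + -3·21 = 90
  a_5 = -3·90 + -3·-51 = -117
  a_6 = -3·-117 + -3·90 = 81
  a_7 = -3·81 + -3·-117 = 108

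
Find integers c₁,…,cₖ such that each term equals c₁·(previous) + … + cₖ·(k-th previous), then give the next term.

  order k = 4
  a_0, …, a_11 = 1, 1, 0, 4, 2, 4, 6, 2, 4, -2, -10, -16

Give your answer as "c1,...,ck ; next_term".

  a_4 = 1·4 + 1·0 + 0·1 + -2·1 = 2
  a_5 = 1·2 + 1·4 + 0·0 + -2·1 = 4
  a_6 = 1·4 + 1·2 + 0·4 + -2·0 = 6
  a_7 = 1·6 + 1·4 + 0·2 + -2·4 = 2
  a_8 = 1·2 + 1·6 + 0·4 + -2·2 = 4
  a_9 = 1·4 + 1·2 + 0·6 + -2·4 = -2
  a_10 = 1·-2 + 1·4 + 0·2 + -2·6 = -10
  a_11 = 1·-10 + 1·-2 + 0·4 + -2·2 = -16
  a_12 = 1·-16 + 1·-10 + 0·-2 + -2·4 = -34

1,1,0,-2 ; -34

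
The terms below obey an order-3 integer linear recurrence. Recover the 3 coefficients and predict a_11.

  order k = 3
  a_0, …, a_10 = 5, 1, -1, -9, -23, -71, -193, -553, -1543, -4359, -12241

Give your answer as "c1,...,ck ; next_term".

  a_3 = 2·-1 + 3·1 + -2·5 = -9
  a_4 = 2·-9 + 3·-1 + -2·1 = -23
  a_5 = 2·-23 + 3·-9 + -2·-1 = -71
  a_6 = 2·-71 + 3·-23 + -2·-9 = -193
  a_7 = 2·-193 + 3·-71 + -2·-23 = -553
  a_8 = 2·-553 + 3·-193 + -2·-71 = -1543
  a_9 = 2·-1543 + 3·-553 + -2·-193 = -4359
  a_10 = 2·-4359 + 3·-1543 + -2·-553 = -12241
  a_11 = 2·-12241 + 3·-4359 + -2·-1543 = -34473

2,3,-2 ; -34473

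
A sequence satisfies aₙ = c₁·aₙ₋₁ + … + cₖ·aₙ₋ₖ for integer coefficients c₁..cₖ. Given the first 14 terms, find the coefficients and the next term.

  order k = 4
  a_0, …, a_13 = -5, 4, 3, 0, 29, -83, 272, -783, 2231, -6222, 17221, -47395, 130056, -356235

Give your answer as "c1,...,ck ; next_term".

  a_4 = -3·0 + 1·3 + 4·4 + -2·-5 = 29
  a_5 = -3·29 + 1·0 + 4·3 + -2·4 = -83
  a_6 = -3·-83 + 1·29 + 4·0 + -2·3 = 272
  a_7 = -3·272 + 1·-83 + 4·29 + -2·0 = -783
  a_8 = -3·-783 + 1·272 + 4·-83 + -2·29 = 2231
  a_9 = -3·2231 + 1·-783 + 4·272 + -2·-83 = -6222
  a_10 = -3·-6222 + 1·2231 + 4·-783 + -2·272 = 17221
  a_11 = -3·17221 + 1·-6222 + 4·2231 + -2·-783 = -47395
  a_12 = -3·-47395 + 1·17221 + 4·-6222 + -2·2231 = 130056
  a_13 = -3·130056 + 1·-47395 + 4·17221 + -2·-6222 = -356235
  a_14 = -3·-356235 + 1·130056 + 4·-47395 + -2·17221 = 974739

-3,1,4,-2 ; 974739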